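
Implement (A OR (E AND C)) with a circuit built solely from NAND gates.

((A NAND A) NAND (((E NAND C) NAND (E NAND C)) NAND ((E NAND C) NAND (E NAND C))))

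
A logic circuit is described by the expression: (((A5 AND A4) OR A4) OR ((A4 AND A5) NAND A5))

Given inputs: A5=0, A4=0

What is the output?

Substituting: (((0 AND 0) OR 0) OR ((0 AND 0) NAND 0))
= 1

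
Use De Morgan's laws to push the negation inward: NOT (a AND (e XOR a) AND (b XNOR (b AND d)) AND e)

NOT a OR NOT (e XOR a) OR NOT (b XNOR (b AND d)) OR NOT e
De Morgan's: NOT(AND of terms) = OR of negations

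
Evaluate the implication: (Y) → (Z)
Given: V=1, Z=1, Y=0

Antecedent (Y) = 0; consequent (Z) = 1.
0 → 1 = 1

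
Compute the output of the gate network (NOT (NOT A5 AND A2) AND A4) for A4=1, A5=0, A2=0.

Substituting: (NOT (NOT 0 AND 0) AND 1)
= 1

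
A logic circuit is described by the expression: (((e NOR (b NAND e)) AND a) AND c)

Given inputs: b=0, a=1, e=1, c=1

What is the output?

Substituting: (((1 NOR (0 NAND 1)) AND 1) AND 1)
= 0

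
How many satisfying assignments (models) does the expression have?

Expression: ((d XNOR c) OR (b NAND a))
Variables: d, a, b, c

Satisfying assignments: (0,0,0,0), (0,0,0,1), (0,0,1,0), (0,0,1,1), (0,1,0,0), (0,1,0,1), (0,1,1,0), (1,0,0,0), (1,0,0,1), (1,0,1,0), (1,0,1,1), (1,1,0,0), (1,1,0,1), (1,1,1,1)
Count: 14 out of 16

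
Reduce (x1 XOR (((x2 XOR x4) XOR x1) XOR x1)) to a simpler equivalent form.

By XOR self-cancellation ((E XOR v) XOR v = E):
= ((x2 XOR x4) XOR x1)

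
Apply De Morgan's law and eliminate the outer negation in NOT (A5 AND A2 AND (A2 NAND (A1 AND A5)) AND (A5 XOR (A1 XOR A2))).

NOT A5 OR NOT A2 OR NOT (A2 NAND (A1 AND A5)) OR NOT (A5 XOR (A1 XOR A2))
De Morgan's: NOT(AND of terms) = OR of negations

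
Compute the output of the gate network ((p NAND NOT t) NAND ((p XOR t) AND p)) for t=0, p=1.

Substituting: ((1 NAND NOT 0) NAND ((1 XOR 0) AND 1))
= 1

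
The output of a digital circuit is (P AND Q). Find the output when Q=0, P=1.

Substituting: (1 AND 0)
= 0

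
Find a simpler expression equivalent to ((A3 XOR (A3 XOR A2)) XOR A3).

By XOR self-cancellation ((E XOR v) XOR v = E):
= (A3 XOR A2)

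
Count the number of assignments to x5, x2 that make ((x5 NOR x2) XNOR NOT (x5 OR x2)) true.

Satisfying assignments: (0,0), (0,1), (1,0), (1,1)
Count: 4 out of 4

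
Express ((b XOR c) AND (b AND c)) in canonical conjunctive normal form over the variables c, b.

(c OR b) AND (c OR NOT b) AND (NOT c OR b) AND (NOT c OR NOT b)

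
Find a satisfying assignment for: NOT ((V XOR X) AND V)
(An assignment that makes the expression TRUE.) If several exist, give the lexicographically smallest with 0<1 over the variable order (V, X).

V=0, X=0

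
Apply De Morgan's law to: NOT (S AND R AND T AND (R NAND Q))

NOT S OR NOT R OR NOT T OR NOT (R NAND Q)
De Morgan's: NOT(AND of terms) = OR of negations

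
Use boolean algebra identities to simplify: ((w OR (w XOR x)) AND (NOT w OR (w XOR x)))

By distribution ((E OR v) AND (E OR NOT v) = E):
= (w XOR x)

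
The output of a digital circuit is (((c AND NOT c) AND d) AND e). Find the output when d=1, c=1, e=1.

Substituting: (((1 AND NOT 1) AND 1) AND 1)
= 0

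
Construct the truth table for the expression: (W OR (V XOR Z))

V | W | Z | Output
------------------
0 | 0 | 0 | 0
0 | 0 | 1 | 1
0 | 1 | 0 | 1
0 | 1 | 1 | 1
1 | 0 | 0 | 1
1 | 0 | 1 | 0
1 | 1 | 0 | 1
1 | 1 | 1 | 1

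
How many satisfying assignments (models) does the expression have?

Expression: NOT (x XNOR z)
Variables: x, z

Satisfying assignments: (0,1), (1,0)
Count: 2 out of 4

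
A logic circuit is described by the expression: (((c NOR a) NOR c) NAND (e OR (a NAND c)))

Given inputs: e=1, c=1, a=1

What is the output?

Substituting: (((1 NOR 1) NOR 1) NAND (1 OR (1 NAND 1)))
= 1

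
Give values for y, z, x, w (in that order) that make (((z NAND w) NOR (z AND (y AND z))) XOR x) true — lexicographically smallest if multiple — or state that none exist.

y=0, z=0, x=1, w=0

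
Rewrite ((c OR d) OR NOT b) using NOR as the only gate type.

((((c NOR d) NOR (c NOR d)) NOR (b NOR b)) NOR (((c NOR d) NOR (c NOR d)) NOR (b NOR b)))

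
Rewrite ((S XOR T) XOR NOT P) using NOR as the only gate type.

((((((((S NOR T) NOR (S NOR T)) NOR ((S NOR T) NOR (S NOR T))) NOR ((((S NOR S) NOR (T NOR T)) NOR ((S NOR S) NOR (T NOR T))) NOR (((S NOR S) NOR (T NOR T)) NOR ((S NOR S) NOR (T NOR T))))) NOR (P NOR P)) NOR (((((S NOR T) NOR (S NOR T)) NOR ((S NOR T) NOR (S NOR T))) NOR ((((S NOR S) NOR (T NOR T)) NOR ((S NOR S) NOR (T NOR T))) NOR (((S NOR S) NOR (T NOR T)) NOR ((S NOR S) NOR (T NOR T))))) NOR (P NOR P))) NOR ((((((S NOR T) NOR (S NOR T)) NOR ((S NOR T) NOR (S NOR T))) NOR ((((S NOR S) NOR (T NOR T)) NOR ((S NOR S) NOR (T NOR T))) NOR (((S NOR S) NOR (T NOR T)) NOR ((S NOR S) NOR (T NOR T))))) NOR (P NOR P)) NOR (((((S NOR T) NOR (S NOR T)) NOR ((S NOR T) NOR (S NOR T))) NOR ((((S NOR S) NOR (T NOR T)) NOR ((S NOR S) NOR (T NOR T))) NOR (((S NOR S) NOR (T NOR T)) NOR ((S NOR S) NOR (T NOR T))))) NOR (P NOR P)))) NOR ((((((((S NOR T) NOR (S NOR T)) NOR ((S NOR T) NOR (S NOR T))) NOR ((((S NOR S) NOR (T NOR T)) NOR ((S NOR S) NOR (T NOR T))) NOR (((S NOR S) NOR (T NOR T)) NOR ((S NOR S) NOR (T NOR T))))) NOR ((((S NOR T) NOR (S NOR T)) NOR ((S NOR T) NOR (S NOR T))) NOR ((((S NOR S) NOR (T NOR T)) NOR ((S NOR S) NOR (T NOR T))) NOR (((S NOR S) NOR (T NOR T)) NOR ((S NOR S) NOR (T NOR T)))))) NOR ((P NOR P) NOR (P NOR P))) NOR ((((((S NOR T) NOR (S NOR T)) NOR ((S NOR T) NOR (S NOR T))) NOR ((((S NOR S) NOR (T NOR T)) NOR ((S NOR S) NOR (T NOR T))) NOR (((S NOR S) NOR (T NOR T)) NOR ((S NOR S) NOR (T NOR T))))) NOR ((((S NOR T) NOR (S NOR T)) NOR ((S NOR T) NOR (S NOR T))) NOR ((((S NOR S) NOR (T NOR T)) NOR ((S NOR S) NOR (T NOR T))) NOR (((S NOR S) NOR (T NOR T)) NOR ((S NOR S) NOR (T NOR T)))))) NOR ((P NOR P) NOR (P NOR P)))) NOR (((((((S NOR T) NOR (S NOR T)) NOR ((S NOR T) NOR (S NOR T))) NOR ((((S NOR S) NOR (T NOR T)) NOR ((S NOR S) NOR (T NOR T))) NOR (((S NOR S) NOR (T NOR T)) NOR ((S NOR S) NOR (T NOR T))))) NOR ((((S NOR T) NOR (S NOR T)) NOR ((S NOR T) NOR (S NOR T))) NOR ((((S NOR S) NOR (T NOR T)) NOR ((S NOR S) NOR (T NOR T))) NOR (((S NOR S) NOR (T NOR T)) NOR ((S NOR S) NOR (T NOR T)))))) NOR ((P NOR P) NOR (P NOR P))) NOR ((((((S NOR T) NOR (S NOR T)) NOR ((S NOR T) NOR (S NOR T))) NOR ((((S NOR S) NOR (T NOR T)) NOR ((S NOR S) NOR (T NOR T))) NOR (((S NOR S) NOR (T NOR T)) NOR ((S NOR S) NOR (T NOR T))))) NOR ((((S NOR T) NOR (S NOR T)) NOR ((S NOR T) NOR (S NOR T))) NOR ((((S NOR S) NOR (T NOR T)) NOR ((S NOR S) NOR (T NOR T))) NOR (((S NOR S) NOR (T NOR T)) NOR ((S NOR S) NOR (T NOR T)))))) NOR ((P NOR P) NOR (P NOR P))))))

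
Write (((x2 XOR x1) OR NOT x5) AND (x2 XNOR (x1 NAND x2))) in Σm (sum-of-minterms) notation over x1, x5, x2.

Σm(1, 3) = (NOT x1 AND NOT x5 AND x2) OR (NOT x1 AND x5 AND x2)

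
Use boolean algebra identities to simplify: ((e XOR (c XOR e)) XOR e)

By XOR self-cancellation ((E XOR v) XOR v = E):
= (c XOR e)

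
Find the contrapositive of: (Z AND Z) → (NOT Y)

Contrapositive: Y → NOT (Z AND Z)
Note: A statement and its contrapositive are logically equivalent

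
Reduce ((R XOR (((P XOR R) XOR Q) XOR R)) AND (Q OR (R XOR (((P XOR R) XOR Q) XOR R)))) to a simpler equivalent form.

By absorption (E AND (E OR v) = E) then XOR self-cancellation ((E XOR v) XOR v = E):
= ((P XOR R) XOR Q)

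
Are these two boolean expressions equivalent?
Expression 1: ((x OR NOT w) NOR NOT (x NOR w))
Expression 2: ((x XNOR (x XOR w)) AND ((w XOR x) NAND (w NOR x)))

No. Counterexample: with x=0, w=0, Expression 1 = 0 but Expression 2 = 1.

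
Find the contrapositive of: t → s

Contrapositive: NOT s → NOT t
Note: A statement and its contrapositive are logically equivalent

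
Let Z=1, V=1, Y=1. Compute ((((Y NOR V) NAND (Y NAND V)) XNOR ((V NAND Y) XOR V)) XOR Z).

Substituting: ((((1 NOR 1) NAND (1 NAND 1)) XNOR ((1 NAND 1) XOR 1)) XOR 1)
= 0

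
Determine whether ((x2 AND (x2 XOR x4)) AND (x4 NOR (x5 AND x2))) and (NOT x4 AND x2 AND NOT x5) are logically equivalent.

Yes, they are equivalent — the two output columns agree on all 8 assignments:
x4 | x2 | x5 | Expression 1 | Expression 2
------------------------------------------
0 | 0 | 0 | 0 | 0
0 | 0 | 1 | 0 | 0
0 | 1 | 0 | 1 | 1
0 | 1 | 1 | 0 | 0
1 | 0 | 0 | 0 | 0
1 | 0 | 1 | 0 | 0
1 | 1 | 0 | 0 | 0
1 | 1 | 1 | 0 | 0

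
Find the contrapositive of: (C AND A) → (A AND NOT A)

Contrapositive: NOT (A AND NOT A) → NOT (C AND A)
Note: A statement and its contrapositive are logically equivalent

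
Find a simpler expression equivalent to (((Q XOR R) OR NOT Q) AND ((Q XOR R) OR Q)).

By distribution ((E OR v) AND (E OR NOT v) = E):
= (Q XOR R)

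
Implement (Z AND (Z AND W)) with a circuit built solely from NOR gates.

((Z NOR Z) NOR (((Z NOR Z) NOR (W NOR W)) NOR ((Z NOR Z) NOR (W NOR W))))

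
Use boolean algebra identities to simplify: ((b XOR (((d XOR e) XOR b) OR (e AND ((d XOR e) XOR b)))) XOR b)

By XOR self-cancellation ((E XOR v) XOR v = E) then absorption (E OR (E AND v) = E):
= ((d XOR e) XOR b)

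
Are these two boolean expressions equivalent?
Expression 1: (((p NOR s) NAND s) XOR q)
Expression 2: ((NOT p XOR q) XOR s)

No. Counterexample: with q=0, s=0, p=1, Expression 1 = 1 but Expression 2 = 0.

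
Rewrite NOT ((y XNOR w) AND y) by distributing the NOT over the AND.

NOT (y XNOR w) OR NOT y
De Morgan's: NOT(AND of terms) = OR of negations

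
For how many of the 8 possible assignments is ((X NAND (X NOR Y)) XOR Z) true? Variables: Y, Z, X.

Satisfying assignments: (0,0,0), (0,0,1), (1,0,0), (1,0,1)
Count: 4 out of 8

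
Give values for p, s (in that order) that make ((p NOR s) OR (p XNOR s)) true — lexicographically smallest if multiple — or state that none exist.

p=0, s=0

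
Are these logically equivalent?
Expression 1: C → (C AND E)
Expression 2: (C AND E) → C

No, Converse is not equivalent to original (counterexample: C=1, E=0, A=0)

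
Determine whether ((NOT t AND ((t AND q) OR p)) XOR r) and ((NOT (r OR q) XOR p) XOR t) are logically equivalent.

No. Counterexample: with r=0, p=0, t=0, q=0, Expression 1 = 0 but Expression 2 = 1.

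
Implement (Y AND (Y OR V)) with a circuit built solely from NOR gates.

((Y NOR Y) NOR (((Y NOR V) NOR (Y NOR V)) NOR ((Y NOR V) NOR (Y NOR V))))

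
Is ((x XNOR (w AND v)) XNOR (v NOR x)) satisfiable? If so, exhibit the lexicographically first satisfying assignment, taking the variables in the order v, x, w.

v=0, x=0, w=0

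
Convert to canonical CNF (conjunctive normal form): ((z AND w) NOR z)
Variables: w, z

(w OR NOT z) AND (NOT w OR NOT z)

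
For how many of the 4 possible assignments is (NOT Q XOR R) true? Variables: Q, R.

Satisfying assignments: (0,0), (1,1)
Count: 2 out of 4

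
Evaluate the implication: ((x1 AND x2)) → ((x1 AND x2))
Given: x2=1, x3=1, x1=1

Antecedent ((x1 AND x2)) = 1; consequent ((x1 AND x2)) = 1.
1 → 1 = 1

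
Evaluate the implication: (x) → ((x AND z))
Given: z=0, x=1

Antecedent (x) = 1; consequent ((x AND z)) = 0.
1 → 0 = 0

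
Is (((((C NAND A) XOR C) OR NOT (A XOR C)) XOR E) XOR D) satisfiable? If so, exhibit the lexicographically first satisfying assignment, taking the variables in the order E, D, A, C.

E=0, D=0, A=0, C=0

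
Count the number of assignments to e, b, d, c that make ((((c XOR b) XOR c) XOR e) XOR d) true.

Satisfying assignments: (0,0,1,0), (0,0,1,1), (0,1,0,0), (0,1,0,1), (1,0,0,0), (1,0,0,1), (1,1,1,0), (1,1,1,1)
Count: 8 out of 16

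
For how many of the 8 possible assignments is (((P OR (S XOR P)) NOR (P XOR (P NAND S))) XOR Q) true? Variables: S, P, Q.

Satisfying assignments: (0,0,1), (0,1,1), (1,0,1), (1,1,1)
Count: 4 out of 8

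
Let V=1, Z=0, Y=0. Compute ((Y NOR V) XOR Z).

Substituting: ((0 NOR 1) XOR 0)
= 0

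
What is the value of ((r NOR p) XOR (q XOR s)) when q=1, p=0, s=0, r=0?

Substituting: ((0 NOR 0) XOR (1 XOR 0))
= 0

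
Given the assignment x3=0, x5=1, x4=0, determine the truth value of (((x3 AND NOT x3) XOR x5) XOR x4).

Substituting: (((0 AND NOT 0) XOR 1) XOR 0)
= 1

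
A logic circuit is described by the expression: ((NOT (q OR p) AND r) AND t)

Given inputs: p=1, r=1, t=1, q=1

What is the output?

Substituting: ((NOT (1 OR 1) AND 1) AND 1)
= 0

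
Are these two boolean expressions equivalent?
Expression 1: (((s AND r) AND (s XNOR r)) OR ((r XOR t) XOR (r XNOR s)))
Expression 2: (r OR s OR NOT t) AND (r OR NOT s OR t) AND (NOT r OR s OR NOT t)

Yes, they are equivalent — the two output columns agree on all 8 assignments:
r | s | t | Expression 1 | Expression 2
---------------------------------------
0 | 0 | 0 | 1 | 1
0 | 0 | 1 | 0 | 0
0 | 1 | 0 | 0 | 0
0 | 1 | 1 | 1 | 1
1 | 0 | 0 | 1 | 1
1 | 0 | 1 | 0 | 0
1 | 1 | 0 | 1 | 1
1 | 1 | 1 | 1 | 1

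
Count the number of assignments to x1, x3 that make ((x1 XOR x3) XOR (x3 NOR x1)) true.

Satisfying assignments: (0,0), (0,1), (1,0)
Count: 3 out of 4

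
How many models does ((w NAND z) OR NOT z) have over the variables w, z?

Satisfying assignments: (0,0), (0,1), (1,0)
Count: 3 out of 4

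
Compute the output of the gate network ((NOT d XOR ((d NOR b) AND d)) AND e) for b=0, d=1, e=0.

Substituting: ((NOT 1 XOR ((1 NOR 0) AND 1)) AND 0)
= 0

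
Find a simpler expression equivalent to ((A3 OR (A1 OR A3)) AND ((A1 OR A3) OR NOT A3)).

By distribution ((E OR v) AND (E OR NOT v) = E):
= (A1 OR A3)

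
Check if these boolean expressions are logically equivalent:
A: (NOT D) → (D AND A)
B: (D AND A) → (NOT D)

No, Converse is not equivalent to original (counterexample: D=0, E=0, A=0)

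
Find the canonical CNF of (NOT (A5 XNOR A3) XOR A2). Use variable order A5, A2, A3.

(A5 OR A2 OR A3) AND (A5 OR NOT A2 OR NOT A3) AND (NOT A5 OR A2 OR NOT A3) AND (NOT A5 OR NOT A2 OR A3)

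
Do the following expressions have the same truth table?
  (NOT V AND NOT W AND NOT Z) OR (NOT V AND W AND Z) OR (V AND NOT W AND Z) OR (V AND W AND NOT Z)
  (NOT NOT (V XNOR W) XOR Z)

Yes, they are equivalent — the two output columns agree on all 8 assignments:
V | W | Z | Expression 1 | Expression 2
---------------------------------------
0 | 0 | 0 | 1 | 1
0 | 0 | 1 | 0 | 0
0 | 1 | 0 | 0 | 0
0 | 1 | 1 | 1 | 1
1 | 0 | 0 | 0 | 0
1 | 0 | 1 | 1 | 1
1 | 1 | 0 | 1 | 1
1 | 1 | 1 | 0 | 0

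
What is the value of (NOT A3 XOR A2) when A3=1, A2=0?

Substituting: (NOT 1 XOR 0)
= 0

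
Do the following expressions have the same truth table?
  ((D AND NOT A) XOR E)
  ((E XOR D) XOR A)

No. Counterexample: with E=0, D=0, A=1, Expression 1 = 0 but Expression 2 = 1.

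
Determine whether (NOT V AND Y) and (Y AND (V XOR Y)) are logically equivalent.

Yes, they are equivalent — the two output columns agree on all 4 assignments:
V | Y | Expression 1 | Expression 2
-----------------------------------
0 | 0 | 0 | 0
0 | 1 | 1 | 1
1 | 0 | 0 | 0
1 | 1 | 0 | 0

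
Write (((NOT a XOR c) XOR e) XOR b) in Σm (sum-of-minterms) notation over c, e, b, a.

Σm(0, 3, 5, 6, 9, 10, 12, 15) = (NOT c AND NOT e AND NOT b AND NOT a) OR (NOT c AND NOT e AND b AND a) OR (NOT c AND e AND NOT b AND a) OR (NOT c AND e AND b AND NOT a) OR (c AND NOT e AND NOT b AND a) OR (c AND NOT e AND b AND NOT a) OR (c AND e AND NOT b AND NOT a) OR (c AND e AND b AND a)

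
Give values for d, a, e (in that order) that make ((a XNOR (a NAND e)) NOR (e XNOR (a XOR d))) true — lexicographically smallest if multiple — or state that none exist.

d=0, a=0, e=1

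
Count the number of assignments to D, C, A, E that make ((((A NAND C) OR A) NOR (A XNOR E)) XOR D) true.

Satisfying assignments: (1,0,0,0), (1,0,0,1), (1,0,1,0), (1,0,1,1), (1,1,0,0), (1,1,0,1), (1,1,1,0), (1,1,1,1)
Count: 8 out of 16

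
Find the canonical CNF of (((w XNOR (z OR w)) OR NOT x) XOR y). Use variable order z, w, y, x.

(z OR w OR NOT y OR x) AND (z OR w OR NOT y OR NOT x) AND (z OR NOT w OR NOT y OR x) AND (z OR NOT w OR NOT y OR NOT x) AND (NOT z OR w OR y OR NOT x) AND (NOT z OR w OR NOT y OR x) AND (NOT z OR NOT w OR NOT y OR x) AND (NOT z OR NOT w OR NOT y OR NOT x)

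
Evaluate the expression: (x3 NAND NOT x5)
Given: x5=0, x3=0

Substituting: (0 NAND NOT 0)
= 1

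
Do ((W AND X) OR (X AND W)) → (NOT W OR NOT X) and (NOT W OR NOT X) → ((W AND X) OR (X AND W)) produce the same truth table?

No, Converse is not equivalent to original (counterexample: X=0, W=0)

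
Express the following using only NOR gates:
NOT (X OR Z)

(((X NOR Z) NOR (X NOR Z)) NOR ((X NOR Z) NOR (X NOR Z)))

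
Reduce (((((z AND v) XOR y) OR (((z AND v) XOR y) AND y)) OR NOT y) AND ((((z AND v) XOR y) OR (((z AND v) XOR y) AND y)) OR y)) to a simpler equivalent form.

By distribution ((E OR v) AND (E OR NOT v) = E) then absorption (E OR (E AND v) = E):
= ((z AND v) XOR y)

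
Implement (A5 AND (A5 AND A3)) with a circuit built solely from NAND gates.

((A5 NAND ((A5 NAND A3) NAND (A5 NAND A3))) NAND (A5 NAND ((A5 NAND A3) NAND (A5 NAND A3))))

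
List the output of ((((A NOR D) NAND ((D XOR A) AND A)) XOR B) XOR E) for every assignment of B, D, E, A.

B | D | E | A | Output
----------------------
0 | 0 | 0 | 0 | 1
0 | 0 | 0 | 1 | 1
0 | 0 | 1 | 0 | 0
0 | 0 | 1 | 1 | 0
0 | 1 | 0 | 0 | 1
0 | 1 | 0 | 1 | 1
0 | 1 | 1 | 0 | 0
0 | 1 | 1 | 1 | 0
1 | 0 | 0 | 0 | 0
1 | 0 | 0 | 1 | 0
1 | 0 | 1 | 0 | 1
1 | 0 | 1 | 1 | 1
1 | 1 | 0 | 0 | 0
1 | 1 | 0 | 1 | 0
1 | 1 | 1 | 0 | 1
1 | 1 | 1 | 1 | 1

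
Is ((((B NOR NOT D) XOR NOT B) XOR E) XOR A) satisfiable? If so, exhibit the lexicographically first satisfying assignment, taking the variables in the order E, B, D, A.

E=0, B=0, D=0, A=0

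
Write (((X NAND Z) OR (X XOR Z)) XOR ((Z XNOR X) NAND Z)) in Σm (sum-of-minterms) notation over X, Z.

Σm() = FALSE (no minterms)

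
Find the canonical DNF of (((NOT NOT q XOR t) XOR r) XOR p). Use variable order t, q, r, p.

(NOT t AND NOT q AND NOT r AND p) OR (NOT t AND NOT q AND r AND NOT p) OR (NOT t AND q AND NOT r AND NOT p) OR (NOT t AND q AND r AND p) OR (t AND NOT q AND NOT r AND NOT p) OR (t AND NOT q AND r AND p) OR (t AND q AND NOT r AND p) OR (t AND q AND r AND NOT p)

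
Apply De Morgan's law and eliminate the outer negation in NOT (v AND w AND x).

NOT v OR NOT w OR NOT x
De Morgan's: NOT(AND of terms) = OR of negations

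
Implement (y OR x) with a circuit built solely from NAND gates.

((y NAND y) NAND (x NAND x))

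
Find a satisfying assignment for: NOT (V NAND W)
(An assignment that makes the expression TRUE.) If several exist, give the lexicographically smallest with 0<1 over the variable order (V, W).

V=1, W=1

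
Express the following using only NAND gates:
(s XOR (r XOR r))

((s NAND (s NAND ((r NAND (r NAND r)) NAND (r NAND (r NAND r))))) NAND (((r NAND (r NAND r)) NAND (r NAND (r NAND r))) NAND (s NAND ((r NAND (r NAND r)) NAND (r NAND (r NAND r))))))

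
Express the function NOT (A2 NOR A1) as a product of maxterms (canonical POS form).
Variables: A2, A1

ΠM(0) = (A2 OR A1)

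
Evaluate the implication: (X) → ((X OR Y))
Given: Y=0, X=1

Antecedent (X) = 1; consequent ((X OR Y)) = 1.
1 → 1 = 1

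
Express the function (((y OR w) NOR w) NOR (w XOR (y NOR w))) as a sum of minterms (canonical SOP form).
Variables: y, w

Σm(2) = (y AND NOT w)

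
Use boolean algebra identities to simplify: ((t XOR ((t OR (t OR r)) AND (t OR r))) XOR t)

By XOR self-cancellation ((E XOR v) XOR v = E) then absorption (E AND (E OR v) = E):
= (t OR r)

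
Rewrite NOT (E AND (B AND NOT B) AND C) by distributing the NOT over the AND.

NOT E OR NOT (B AND NOT B) OR NOT C
De Morgan's: NOT(AND of terms) = OR of negations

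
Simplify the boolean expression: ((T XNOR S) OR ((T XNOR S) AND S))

By absorption (E OR (E AND v) = E):
= (T XNOR S)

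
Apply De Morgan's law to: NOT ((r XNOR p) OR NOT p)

NOT (r XNOR p) AND p
De Morgan's: NOT(OR of terms) = AND of negations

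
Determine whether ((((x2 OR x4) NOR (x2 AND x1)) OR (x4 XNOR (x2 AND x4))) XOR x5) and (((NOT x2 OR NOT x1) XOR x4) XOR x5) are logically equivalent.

No. Counterexample: with x1=0, x2=1, x4=1, x5=0, Expression 1 = 1 but Expression 2 = 0.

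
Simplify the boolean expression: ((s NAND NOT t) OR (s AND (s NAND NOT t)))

By absorption (E OR (E AND v) = E):
= (s NAND NOT t)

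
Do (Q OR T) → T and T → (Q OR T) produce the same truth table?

No, Converse is not equivalent to original (counterexample: Q=1, T=0)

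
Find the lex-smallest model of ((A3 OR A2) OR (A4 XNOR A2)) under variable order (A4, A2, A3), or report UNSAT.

A4=0, A2=0, A3=0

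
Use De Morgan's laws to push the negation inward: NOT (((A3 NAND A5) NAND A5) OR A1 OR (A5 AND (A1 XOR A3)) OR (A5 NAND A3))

NOT ((A3 NAND A5) NAND A5) AND NOT A1 AND NOT (A5 AND (A1 XOR A3)) AND NOT (A5 NAND A3)
De Morgan's: NOT(OR of terms) = AND of negations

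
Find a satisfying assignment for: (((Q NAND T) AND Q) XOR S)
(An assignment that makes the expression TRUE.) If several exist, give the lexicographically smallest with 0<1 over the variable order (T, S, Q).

T=0, S=0, Q=1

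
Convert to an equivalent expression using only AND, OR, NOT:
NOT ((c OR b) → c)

(c OR b) AND NOT c
(Negated implication: NOT(A → B) = A AND NOT B)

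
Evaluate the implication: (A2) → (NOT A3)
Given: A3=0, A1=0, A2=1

Antecedent (A2) = 1; consequent (NOT A3) = 1.
1 → 1 = 1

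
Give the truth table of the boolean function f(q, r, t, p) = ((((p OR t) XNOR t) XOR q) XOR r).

q | r | t | p | Output
----------------------
0 | 0 | 0 | 0 | 1
0 | 0 | 0 | 1 | 0
0 | 0 | 1 | 0 | 1
0 | 0 | 1 | 1 | 1
0 | 1 | 0 | 0 | 0
0 | 1 | 0 | 1 | 1
0 | 1 | 1 | 0 | 0
0 | 1 | 1 | 1 | 0
1 | 0 | 0 | 0 | 0
1 | 0 | 0 | 1 | 1
1 | 0 | 1 | 0 | 0
1 | 0 | 1 | 1 | 0
1 | 1 | 0 | 0 | 1
1 | 1 | 0 | 1 | 0
1 | 1 | 1 | 0 | 1
1 | 1 | 1 | 1 | 1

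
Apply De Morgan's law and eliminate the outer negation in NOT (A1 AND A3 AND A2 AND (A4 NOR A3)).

NOT A1 OR NOT A3 OR NOT A2 OR NOT (A4 NOR A3)
De Morgan's: NOT(AND of terms) = OR of negations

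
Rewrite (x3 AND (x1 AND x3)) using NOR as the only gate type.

((x3 NOR x3) NOR (((x1 NOR x1) NOR (x3 NOR x3)) NOR ((x1 NOR x1) NOR (x3 NOR x3))))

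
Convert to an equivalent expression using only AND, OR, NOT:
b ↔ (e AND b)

(b AND (e AND b)) OR (NOT b AND NOT (e AND b))
(Biconditional = both true or both false)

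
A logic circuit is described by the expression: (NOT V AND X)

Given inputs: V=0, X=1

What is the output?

Substituting: (NOT 0 AND 1)
= 1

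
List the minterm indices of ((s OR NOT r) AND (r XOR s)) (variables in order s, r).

Σm(2) = (s AND NOT r)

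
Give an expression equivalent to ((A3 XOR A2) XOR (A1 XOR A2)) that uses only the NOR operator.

((((((((A3 NOR A2) NOR (A3 NOR A2)) NOR ((A3 NOR A2) NOR (A3 NOR A2))) NOR ((((A3 NOR A3) NOR (A2 NOR A2)) NOR ((A3 NOR A3) NOR (A2 NOR A2))) NOR (((A3 NOR A3) NOR (A2 NOR A2)) NOR ((A3 NOR A3) NOR (A2 NOR A2))))) NOR ((((A1 NOR A2) NOR (A1 NOR A2)) NOR ((A1 NOR A2) NOR (A1 NOR A2))) NOR ((((A1 NOR A1) NOR (A2 NOR A2)) NOR ((A1 NOR A1) NOR (A2 NOR A2))) NOR (((A1 NOR A1) NOR (A2 NOR A2)) NOR ((A1 NOR A1) NOR (A2 NOR A2)))))) NOR (((((A3 NOR A2) NOR (A3 NOR A2)) NOR ((A3 NOR A2) NOR (A3 NOR A2))) NOR ((((A3 NOR A3) NOR (A2 NOR A2)) NOR ((A3 NOR A3) NOR (A2 NOR A2))) NOR (((A3 NOR A3) NOR (A2 NOR A2)) NOR ((A3 NOR A3) NOR (A2 NOR A2))))) NOR ((((A1 NOR A2) NOR (A1 NOR A2)) NOR ((A1 NOR A2) NOR (A1 NOR A2))) NOR ((((A1 NOR A1) NOR (A2 NOR A2)) NOR ((A1 NOR A1) NOR (A2 NOR A2))) NOR (((A1 NOR A1) NOR (A2 NOR A2)) NOR ((A1 NOR A1) NOR (A2 NOR A2))))))) NOR ((((((A3 NOR A2) NOR (A3 NOR A2)) NOR ((A3 NOR A2) NOR (A3 NOR A2))) NOR ((((A3 NOR A3) NOR (A2 NOR A2)) NOR ((A3 NOR A3) NOR (A2 NOR A2))) NOR (((A3 NOR A3) NOR (A2 NOR A2)) NOR ((A3 NOR A3) NOR (A2 NOR A2))))) NOR ((((A1 NOR A2) NOR (A1 NOR A2)) NOR ((A1 NOR A2) NOR (A1 NOR A2))) NOR ((((A1 NOR A1) NOR (A2 NOR A2)) NOR ((A1 NOR A1) NOR (A2 NOR A2))) NOR (((A1 NOR A1) NOR (A2 NOR A2)) NOR ((A1 NOR A1) NOR (A2 NOR A2)))))) NOR (((((A3 NOR A2) NOR (A3 NOR A2)) NOR ((A3 NOR A2) NOR (A3 NOR A2))) NOR ((((A3 NOR A3) NOR (A2 NOR A2)) NOR ((A3 NOR A3) NOR (A2 NOR A2))) NOR (((A3 NOR A3) NOR (A2 NOR A2)) NOR ((A3 NOR A3) NOR (A2 NOR A2))))) NOR ((((A1 NOR A2) NOR (A1 NOR A2)) NOR ((A1 NOR A2) NOR (A1 NOR A2))) NOR ((((A1 NOR A1) NOR (A2 NOR A2)) NOR ((A1 NOR A1) NOR (A2 NOR A2))) NOR (((A1 NOR A1) NOR (A2 NOR A2)) NOR ((A1 NOR A1) NOR (A2 NOR A2)))))))) NOR ((((((((A3 NOR A2) NOR (A3 NOR A2)) NOR ((A3 NOR A2) NOR (A3 NOR A2))) NOR ((((A3 NOR A3) NOR (A2 NOR A2)) NOR ((A3 NOR A3) NOR (A2 NOR A2))) NOR (((A3 NOR A3) NOR (A2 NOR A2)) NOR ((A3 NOR A3) NOR (A2 NOR A2))))) NOR ((((A3 NOR A2) NOR (A3 NOR A2)) NOR ((A3 NOR A2) NOR (A3 NOR A2))) NOR ((((A3 NOR A3) NOR (A2 NOR A2)) NOR ((A3 NOR A3) NOR (A2 NOR A2))) NOR (((A3 NOR A3) NOR (A2 NOR A2)) NOR ((A3 NOR A3) NOR (A2 NOR A2)))))) NOR (((((A1 NOR A2) NOR (A1 NOR A2)) NOR ((A1 NOR A2) NOR (A1 NOR A2))) NOR ((((A1 NOR A1) NOR (A2 NOR A2)) NOR ((A1 NOR A1) NOR (A2 NOR A2))) NOR (((A1 NOR A1) NOR (A2 NOR A2)) NOR ((A1 NOR A1) NOR (A2 NOR A2))))) NOR ((((A1 NOR A2) NOR (A1 NOR A2)) NOR ((A1 NOR A2) NOR (A1 NOR A2))) NOR ((((A1 NOR A1) NOR (A2 NOR A2)) NOR ((A1 NOR A1) NOR (A2 NOR A2))) NOR (((A1 NOR A1) NOR (A2 NOR A2)) NOR ((A1 NOR A1) NOR (A2 NOR A2))))))) NOR ((((((A3 NOR A2) NOR (A3 NOR A2)) NOR ((A3 NOR A2) NOR (A3 NOR A2))) NOR ((((A3 NOR A3) NOR (A2 NOR A2)) NOR ((A3 NOR A3) NOR (A2 NOR A2))) NOR (((A3 NOR A3) NOR (A2 NOR A2)) NOR ((A3 NOR A3) NOR (A2 NOR A2))))) NOR ((((A3 NOR A2) NOR (A3 NOR A2)) NOR ((A3 NOR A2) NOR (A3 NOR A2))) NOR ((((A3 NOR A3) NOR (A2 NOR A2)) NOR ((A3 NOR A3) NOR (A2 NOR A2))) NOR (((A3 NOR A3) NOR (A2 NOR A2)) NOR ((A3 NOR A3) NOR (A2 NOR A2)))))) NOR (((((A1 NOR A2) NOR (A1 NOR A2)) NOR ((A1 NOR A2) NOR (A1 NOR A2))) NOR ((((A1 NOR A1) NOR (A2 NOR A2)) NOR ((A1 NOR A1) NOR (A2 NOR A2))) NOR (((A1 NOR A1) NOR (A2 NOR A2)) NOR ((A1 NOR A1) NOR (A2 NOR A2))))) NOR ((((A1 NOR A2) NOR (A1 NOR A2)) NOR ((A1 NOR A2) NOR (A1 NOR A2))) NOR ((((A1 NOR A1) NOR (A2 NOR A2)) NOR ((A1 NOR A1) NOR (A2 NOR A2))) NOR (((A1 NOR A1) NOR (A2 NOR A2)) NOR ((A1 NOR A1) NOR (A2 NOR A2)))))))) NOR (((((((A3 NOR A2) NOR (A3 NOR A2)) NOR ((A3 NOR A2) NOR (A3 NOR A2))) NOR ((((A3 NOR A3) NOR (A2 NOR A2)) NOR ((A3 NOR A3) NOR (A2 NOR A2))) NOR (((A3 NOR A3) NOR (A2 NOR A2)) NOR ((A3 NOR A3) NOR (A2 NOR A2))))) NOR ((((A3 NOR A2) NOR (A3 NOR A2)) NOR ((A3 NOR A2) NOR (A3 NOR A2))) NOR ((((A3 NOR A3) NOR (A2 NOR A2)) NOR ((A3 NOR A3) NOR (A2 NOR A2))) NOR (((A3 NOR A3) NOR (A2 NOR A2)) NOR ((A3 NOR A3) NOR (A2 NOR A2)))))) NOR (((((A1 NOR A2) NOR (A1 NOR A2)) NOR ((A1 NOR A2) NOR (A1 NOR A2))) NOR ((((A1 NOR A1) NOR (A2 NOR A2)) NOR ((A1 NOR A1) NOR (A2 NOR A2))) NOR (((A1 NOR A1) NOR (A2 NOR A2)) NOR ((A1 NOR A1) NOR (A2 NOR A2))))) NOR ((((A1 NOR A2) NOR (A1 NOR A2)) NOR ((A1 NOR A2) NOR (A1 NOR A2))) NOR ((((A1 NOR A1) NOR (A2 NOR A2)) NOR ((A1 NOR A1) NOR (A2 NOR A2))) NOR (((A1 NOR A1) NOR (A2 NOR A2)) NOR ((A1 NOR A1) NOR (A2 NOR A2))))))) NOR ((((((A3 NOR A2) NOR (A3 NOR A2)) NOR ((A3 NOR A2) NOR (A3 NOR A2))) NOR ((((A3 NOR A3) NOR (A2 NOR A2)) NOR ((A3 NOR A3) NOR (A2 NOR A2))) NOR (((A3 NOR A3) NOR (A2 NOR A2)) NOR ((A3 NOR A3) NOR (A2 NOR A2))))) NOR ((((A3 NOR A2) NOR (A3 NOR A2)) NOR ((A3 NOR A2) NOR (A3 NOR A2))) NOR ((((A3 NOR A3) NOR (A2 NOR A2)) NOR ((A3 NOR A3) NOR (A2 NOR A2))) NOR (((A3 NOR A3) NOR (A2 NOR A2)) NOR ((A3 NOR A3) NOR (A2 NOR A2)))))) NOR (((((A1 NOR A2) NOR (A1 NOR A2)) NOR ((A1 NOR A2) NOR (A1 NOR A2))) NOR ((((A1 NOR A1) NOR (A2 NOR A2)) NOR ((A1 NOR A1) NOR (A2 NOR A2))) NOR (((A1 NOR A1) NOR (A2 NOR A2)) NOR ((A1 NOR A1) NOR (A2 NOR A2))))) NOR ((((A1 NOR A2) NOR (A1 NOR A2)) NOR ((A1 NOR A2) NOR (A1 NOR A2))) NOR ((((A1 NOR A1) NOR (A2 NOR A2)) NOR ((A1 NOR A1) NOR (A2 NOR A2))) NOR (((A1 NOR A1) NOR (A2 NOR A2)) NOR ((A1 NOR A1) NOR (A2 NOR A2))))))))))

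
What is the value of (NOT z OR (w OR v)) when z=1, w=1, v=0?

Substituting: (NOT 1 OR (1 OR 0))
= 1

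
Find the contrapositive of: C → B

Contrapositive: NOT B → NOT C
Note: A statement and its contrapositive are logically equivalent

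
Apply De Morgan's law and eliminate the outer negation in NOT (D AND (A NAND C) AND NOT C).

NOT D OR NOT (A NAND C) OR C
De Morgan's: NOT(AND of terms) = OR of negations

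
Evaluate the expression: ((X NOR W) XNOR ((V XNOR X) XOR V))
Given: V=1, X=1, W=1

Substituting: ((1 NOR 1) XNOR ((1 XNOR 1) XOR 1))
= 1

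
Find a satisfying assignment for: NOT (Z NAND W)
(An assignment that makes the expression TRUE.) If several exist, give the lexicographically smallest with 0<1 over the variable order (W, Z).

W=1, Z=1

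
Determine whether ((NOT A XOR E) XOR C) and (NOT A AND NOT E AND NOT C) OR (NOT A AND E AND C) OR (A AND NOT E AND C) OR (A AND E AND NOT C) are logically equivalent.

Yes, they are equivalent — the two output columns agree on all 8 assignments:
A | E | C | Expression 1 | Expression 2
---------------------------------------
0 | 0 | 0 | 1 | 1
0 | 0 | 1 | 0 | 0
0 | 1 | 0 | 0 | 0
0 | 1 | 1 | 1 | 1
1 | 0 | 0 | 0 | 0
1 | 0 | 1 | 1 | 1
1 | 1 | 0 | 1 | 1
1 | 1 | 1 | 0 | 0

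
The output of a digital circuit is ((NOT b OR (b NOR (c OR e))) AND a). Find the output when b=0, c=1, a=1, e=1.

Substituting: ((NOT 0 OR (0 NOR (1 OR 1))) AND 1)
= 1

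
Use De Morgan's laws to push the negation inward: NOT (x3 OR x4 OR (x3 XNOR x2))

NOT x3 AND NOT x4 AND NOT (x3 XNOR x2)
De Morgan's: NOT(OR of terms) = AND of negations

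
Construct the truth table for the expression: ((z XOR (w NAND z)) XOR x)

w | z | x | Output
------------------
0 | 0 | 0 | 1
0 | 0 | 1 | 0
0 | 1 | 0 | 0
0 | 1 | 1 | 1
1 | 0 | 0 | 1
1 | 0 | 1 | 0
1 | 1 | 0 | 1
1 | 1 | 1 | 0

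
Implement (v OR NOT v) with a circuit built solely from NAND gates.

((v NAND v) NAND ((v NAND v) NAND (v NAND v)))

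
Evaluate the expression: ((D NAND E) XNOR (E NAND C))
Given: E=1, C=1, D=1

Substituting: ((1 NAND 1) XNOR (1 NAND 1))
= 1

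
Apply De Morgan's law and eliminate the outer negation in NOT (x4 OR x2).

NOT x4 AND NOT x2
De Morgan's: NOT(OR of terms) = AND of negations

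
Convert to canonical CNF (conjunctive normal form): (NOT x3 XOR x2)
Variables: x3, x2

(x3 OR NOT x2) AND (NOT x3 OR x2)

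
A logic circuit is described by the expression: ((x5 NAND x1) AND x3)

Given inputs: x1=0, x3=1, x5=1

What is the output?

Substituting: ((1 NAND 0) AND 1)
= 1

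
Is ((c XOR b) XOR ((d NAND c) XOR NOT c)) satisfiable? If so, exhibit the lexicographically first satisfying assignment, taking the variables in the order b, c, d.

b=0, c=1, d=1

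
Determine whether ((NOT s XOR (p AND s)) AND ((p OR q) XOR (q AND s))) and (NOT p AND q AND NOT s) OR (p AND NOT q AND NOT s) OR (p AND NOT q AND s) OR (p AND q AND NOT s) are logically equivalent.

Yes, they are equivalent — the two output columns agree on all 8 assignments:
p | q | s | Expression 1 | Expression 2
---------------------------------------
0 | 0 | 0 | 0 | 0
0 | 0 | 1 | 0 | 0
0 | 1 | 0 | 1 | 1
0 | 1 | 1 | 0 | 0
1 | 0 | 0 | 1 | 1
1 | 0 | 1 | 1 | 1
1 | 1 | 0 | 1 | 1
1 | 1 | 1 | 0 | 0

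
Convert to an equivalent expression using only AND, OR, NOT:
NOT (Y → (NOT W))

Y AND W
(Negated implication: NOT(A → B) = A AND NOT B)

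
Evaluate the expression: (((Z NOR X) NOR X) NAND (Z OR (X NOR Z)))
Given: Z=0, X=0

Substituting: (((0 NOR 0) NOR 0) NAND (0 OR (0 NOR 0)))
= 1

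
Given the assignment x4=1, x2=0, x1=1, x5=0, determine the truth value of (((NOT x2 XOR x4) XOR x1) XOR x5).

Substituting: (((NOT 0 XOR 1) XOR 1) XOR 0)
= 1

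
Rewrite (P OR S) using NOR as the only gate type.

((P NOR S) NOR (P NOR S))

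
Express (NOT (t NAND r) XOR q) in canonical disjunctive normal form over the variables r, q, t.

(NOT r AND q AND NOT t) OR (NOT r AND q AND t) OR (r AND NOT q AND t) OR (r AND q AND NOT t)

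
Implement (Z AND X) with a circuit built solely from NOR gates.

((Z NOR Z) NOR (X NOR X))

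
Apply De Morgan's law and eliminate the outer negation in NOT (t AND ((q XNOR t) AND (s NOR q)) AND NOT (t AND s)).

NOT t OR NOT ((q XNOR t) AND (s NOR q)) OR (t AND s)
De Morgan's: NOT(AND of terms) = OR of negations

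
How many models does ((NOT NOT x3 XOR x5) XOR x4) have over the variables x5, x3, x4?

Satisfying assignments: (0,0,1), (0,1,0), (1,0,0), (1,1,1)
Count: 4 out of 8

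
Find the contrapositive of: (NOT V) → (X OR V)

Contrapositive: NOT (X OR V) → V
Note: A statement and its contrapositive are logically equivalent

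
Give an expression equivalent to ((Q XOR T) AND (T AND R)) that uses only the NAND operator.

((((Q NAND (Q NAND T)) NAND (T NAND (Q NAND T))) NAND ((T NAND R) NAND (T NAND R))) NAND (((Q NAND (Q NAND T)) NAND (T NAND (Q NAND T))) NAND ((T NAND R) NAND (T NAND R))))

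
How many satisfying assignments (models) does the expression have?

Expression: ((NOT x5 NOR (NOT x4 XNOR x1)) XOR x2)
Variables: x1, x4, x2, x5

Satisfying assignments: (0,0,0,1), (0,0,1,0), (0,1,1,0), (0,1,1,1), (1,0,1,0), (1,0,1,1), (1,1,0,1), (1,1,1,0)
Count: 8 out of 16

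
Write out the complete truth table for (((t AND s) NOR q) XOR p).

q | s | t | p | Output
----------------------
0 | 0 | 0 | 0 | 1
0 | 0 | 0 | 1 | 0
0 | 0 | 1 | 0 | 1
0 | 0 | 1 | 1 | 0
0 | 1 | 0 | 0 | 1
0 | 1 | 0 | 1 | 0
0 | 1 | 1 | 0 | 0
0 | 1 | 1 | 1 | 1
1 | 0 | 0 | 0 | 0
1 | 0 | 0 | 1 | 1
1 | 0 | 1 | 0 | 0
1 | 0 | 1 | 1 | 1
1 | 1 | 0 | 0 | 0
1 | 1 | 0 | 1 | 1
1 | 1 | 1 | 0 | 0
1 | 1 | 1 | 1 | 1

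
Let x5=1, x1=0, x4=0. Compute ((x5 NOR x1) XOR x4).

Substituting: ((1 NOR 0) XOR 0)
= 0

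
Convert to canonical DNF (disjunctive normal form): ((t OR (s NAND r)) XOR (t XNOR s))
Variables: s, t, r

(NOT s AND t AND NOT r) OR (NOT s AND t AND r) OR (s AND NOT t AND NOT r)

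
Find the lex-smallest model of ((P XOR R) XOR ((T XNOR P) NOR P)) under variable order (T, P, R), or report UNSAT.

T=0, P=0, R=1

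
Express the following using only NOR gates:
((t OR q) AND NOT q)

((((t NOR q) NOR (t NOR q)) NOR ((t NOR q) NOR (t NOR q))) NOR ((q NOR q) NOR (q NOR q)))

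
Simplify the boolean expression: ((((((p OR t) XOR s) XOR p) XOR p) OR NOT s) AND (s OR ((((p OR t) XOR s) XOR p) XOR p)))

By distribution ((E OR v) AND (E OR NOT v) = E) then XOR self-cancellation ((E XOR v) XOR v = E):
= ((p OR t) XOR s)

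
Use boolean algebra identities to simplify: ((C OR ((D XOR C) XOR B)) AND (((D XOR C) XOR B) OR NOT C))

By distribution ((E OR v) AND (E OR NOT v) = E):
= ((D XOR C) XOR B)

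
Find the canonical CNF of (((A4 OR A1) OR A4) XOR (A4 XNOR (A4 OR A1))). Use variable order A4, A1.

(NOT A4 OR A1) AND (NOT A4 OR NOT A1)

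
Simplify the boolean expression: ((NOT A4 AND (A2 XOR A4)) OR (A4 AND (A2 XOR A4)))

By distribution ((E AND v) OR (E AND NOT v) = E):
= (A2 XOR A4)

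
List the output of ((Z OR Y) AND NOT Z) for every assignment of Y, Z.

Y | Z | Output
--------------
0 | 0 | 0
0 | 1 | 0
1 | 0 | 1
1 | 1 | 0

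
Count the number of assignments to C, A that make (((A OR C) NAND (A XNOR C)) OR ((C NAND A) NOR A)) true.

Satisfying assignments: (0,0), (0,1), (1,0)
Count: 3 out of 4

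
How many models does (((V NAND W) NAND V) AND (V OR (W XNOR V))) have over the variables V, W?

Satisfying assignments: (0,0), (1,1)
Count: 2 out of 4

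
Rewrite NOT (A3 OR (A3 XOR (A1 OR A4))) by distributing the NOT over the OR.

NOT A3 AND NOT (A3 XOR (A1 OR A4))
De Morgan's: NOT(OR of terms) = AND of negations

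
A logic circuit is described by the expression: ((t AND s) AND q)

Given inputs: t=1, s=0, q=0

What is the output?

Substituting: ((1 AND 0) AND 0)
= 0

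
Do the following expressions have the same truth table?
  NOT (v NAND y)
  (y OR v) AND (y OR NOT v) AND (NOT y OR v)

Yes, they are equivalent — the two output columns agree on all 4 assignments:
y | v | Expression 1 | Expression 2
-----------------------------------
0 | 0 | 0 | 0
0 | 1 | 0 | 0
1 | 0 | 0 | 0
1 | 1 | 1 | 1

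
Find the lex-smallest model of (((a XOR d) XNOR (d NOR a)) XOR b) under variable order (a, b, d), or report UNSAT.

a=0, b=1, d=0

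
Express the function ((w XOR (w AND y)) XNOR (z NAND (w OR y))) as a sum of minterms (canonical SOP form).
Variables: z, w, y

Σm(2, 5, 7) = (NOT z AND w AND NOT y) OR (z AND NOT w AND y) OR (z AND w AND y)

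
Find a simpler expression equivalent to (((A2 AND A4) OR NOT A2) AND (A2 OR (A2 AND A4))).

By distribution ((E OR v) AND (E OR NOT v) = E):
= (A2 AND A4)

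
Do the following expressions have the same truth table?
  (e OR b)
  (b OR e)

Yes, they are equivalent — the two output columns agree on all 4 assignments:
e | b | Expression 1 | Expression 2
-----------------------------------
0 | 0 | 0 | 0
0 | 1 | 1 | 1
1 | 0 | 1 | 1
1 | 1 | 1 | 1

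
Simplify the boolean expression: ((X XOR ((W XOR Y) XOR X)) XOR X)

By XOR self-cancellation ((E XOR v) XOR v = E):
= ((W XOR Y) XOR X)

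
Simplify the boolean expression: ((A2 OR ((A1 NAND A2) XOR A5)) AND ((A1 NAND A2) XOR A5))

By absorption (E AND (E OR v) = E):
= ((A1 NAND A2) XOR A5)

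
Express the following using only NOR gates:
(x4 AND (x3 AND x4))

((x4 NOR x4) NOR (((x3 NOR x3) NOR (x4 NOR x4)) NOR ((x3 NOR x3) NOR (x4 NOR x4))))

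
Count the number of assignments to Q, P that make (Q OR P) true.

Satisfying assignments: (0,1), (1,0), (1,1)
Count: 3 out of 4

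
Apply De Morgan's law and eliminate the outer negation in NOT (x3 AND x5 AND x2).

NOT x3 OR NOT x5 OR NOT x2
De Morgan's: NOT(AND of terms) = OR of negations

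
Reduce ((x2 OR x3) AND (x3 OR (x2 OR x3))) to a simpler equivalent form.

By absorption (E AND (E OR v) = E):
= (x2 OR x3)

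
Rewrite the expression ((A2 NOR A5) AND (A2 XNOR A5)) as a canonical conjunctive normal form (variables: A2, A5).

(A2 OR NOT A5) AND (NOT A2 OR A5) AND (NOT A2 OR NOT A5)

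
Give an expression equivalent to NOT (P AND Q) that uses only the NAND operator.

(((P NAND Q) NAND (P NAND Q)) NAND ((P NAND Q) NAND (P NAND Q)))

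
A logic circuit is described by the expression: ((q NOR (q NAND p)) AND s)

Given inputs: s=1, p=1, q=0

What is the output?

Substituting: ((0 NOR (0 NAND 1)) AND 1)
= 0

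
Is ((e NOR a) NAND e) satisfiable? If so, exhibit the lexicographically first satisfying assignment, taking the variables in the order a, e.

a=0, e=0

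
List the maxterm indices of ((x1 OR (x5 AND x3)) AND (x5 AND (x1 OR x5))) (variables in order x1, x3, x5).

ΠM(0, 1, 2, 4, 6) = (x1 OR x3 OR x5) AND (x1 OR x3 OR NOT x5) AND (x1 OR NOT x3 OR x5) AND (NOT x1 OR x3 OR x5) AND (NOT x1 OR NOT x3 OR x5)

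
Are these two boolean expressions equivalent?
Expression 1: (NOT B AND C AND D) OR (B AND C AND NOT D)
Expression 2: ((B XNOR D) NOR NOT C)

Yes, they are equivalent — the two output columns agree on all 8 assignments:
B | C | D | Expression 1 | Expression 2
---------------------------------------
0 | 0 | 0 | 0 | 0
0 | 0 | 1 | 0 | 0
0 | 1 | 0 | 0 | 0
0 | 1 | 1 | 1 | 1
1 | 0 | 0 | 0 | 0
1 | 0 | 1 | 0 | 0
1 | 1 | 0 | 1 | 1
1 | 1 | 1 | 0 | 0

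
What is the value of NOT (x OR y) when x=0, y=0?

Substituting: NOT (0 OR 0)
= 1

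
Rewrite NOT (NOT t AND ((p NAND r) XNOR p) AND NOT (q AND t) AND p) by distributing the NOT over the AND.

t OR NOT ((p NAND r) XNOR p) OR (q AND t) OR NOT p
De Morgan's: NOT(AND of terms) = OR of negations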